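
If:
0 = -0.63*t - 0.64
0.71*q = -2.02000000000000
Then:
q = -2.85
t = -1.02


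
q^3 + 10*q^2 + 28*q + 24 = (q + 2)^2*(q + 6)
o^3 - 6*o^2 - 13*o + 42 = (o - 7)*(o - 2)*(o + 3)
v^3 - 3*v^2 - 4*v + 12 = (v - 3)*(v - 2)*(v + 2)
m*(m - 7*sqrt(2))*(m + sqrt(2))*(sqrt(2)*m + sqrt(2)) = sqrt(2)*m^4 - 12*m^3 + sqrt(2)*m^3 - 14*sqrt(2)*m^2 - 12*m^2 - 14*sqrt(2)*m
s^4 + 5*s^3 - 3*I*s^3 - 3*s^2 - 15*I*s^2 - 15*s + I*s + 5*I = (s + 5)*(s - I)^3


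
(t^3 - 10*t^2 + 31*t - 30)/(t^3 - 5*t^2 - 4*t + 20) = (t - 3)/(t + 2)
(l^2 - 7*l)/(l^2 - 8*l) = (l - 7)/(l - 8)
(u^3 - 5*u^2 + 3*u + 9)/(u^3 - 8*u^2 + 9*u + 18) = (u - 3)/(u - 6)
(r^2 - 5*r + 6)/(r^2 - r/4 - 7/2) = 4*(r - 3)/(4*r + 7)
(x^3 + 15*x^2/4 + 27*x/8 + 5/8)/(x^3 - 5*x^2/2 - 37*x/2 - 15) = (x + 1/4)/(x - 6)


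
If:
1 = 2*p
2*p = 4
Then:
No Solution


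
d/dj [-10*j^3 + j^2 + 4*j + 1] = -30*j^2 + 2*j + 4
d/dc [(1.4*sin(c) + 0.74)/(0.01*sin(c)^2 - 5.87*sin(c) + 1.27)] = (-0.014*sin(c)^2 - 0.0147999999999993*sin(c) + 6.1218)*cos(c)/(0.0001*sin(c)^4 - 0.1174*sin(c)^3 + 34.4823*sin(c)^2 - 14.9098*sin(c) + 1.6129)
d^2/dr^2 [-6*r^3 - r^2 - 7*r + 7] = -36*r - 2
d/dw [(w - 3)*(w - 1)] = 2*w - 4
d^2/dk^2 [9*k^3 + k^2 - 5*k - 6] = 54*k + 2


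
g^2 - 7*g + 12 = (g - 4)*(g - 3)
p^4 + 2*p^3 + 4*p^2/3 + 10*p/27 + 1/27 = (p + 1/3)^3*(p + 1)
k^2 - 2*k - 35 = (k - 7)*(k + 5)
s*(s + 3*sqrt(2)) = s^2 + 3*sqrt(2)*s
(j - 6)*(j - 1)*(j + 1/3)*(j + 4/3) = j^4 - 16*j^3/3 - 47*j^2/9 + 62*j/9 + 8/3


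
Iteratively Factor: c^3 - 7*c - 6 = (c - 3)*(c^2 + 3*c + 2) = (c - 3)*(c + 1)*(c + 2)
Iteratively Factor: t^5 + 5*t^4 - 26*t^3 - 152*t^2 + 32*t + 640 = (t + 4)*(t^4 + t^3 - 30*t^2 - 32*t + 160) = (t - 2)*(t + 4)*(t^3 + 3*t^2 - 24*t - 80) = (t - 2)*(t + 4)^2*(t^2 - t - 20) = (t - 2)*(t + 4)^3*(t - 5)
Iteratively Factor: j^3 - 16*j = (j)*(j^2 - 16) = j*(j - 4)*(j + 4)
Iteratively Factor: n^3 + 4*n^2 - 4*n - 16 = (n + 4)*(n^2 - 4) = (n + 2)*(n + 4)*(n - 2)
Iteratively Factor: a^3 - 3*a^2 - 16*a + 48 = (a - 3)*(a^2 - 16) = (a - 3)*(a + 4)*(a - 4)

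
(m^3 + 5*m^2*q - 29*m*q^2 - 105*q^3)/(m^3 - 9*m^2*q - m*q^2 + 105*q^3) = (-m - 7*q)/(-m + 7*q)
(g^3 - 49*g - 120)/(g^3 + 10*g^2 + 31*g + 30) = (g - 8)/(g + 2)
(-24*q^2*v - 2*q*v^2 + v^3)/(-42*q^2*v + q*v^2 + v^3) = (4*q + v)/(7*q + v)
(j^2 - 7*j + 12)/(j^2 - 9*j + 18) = (j - 4)/(j - 6)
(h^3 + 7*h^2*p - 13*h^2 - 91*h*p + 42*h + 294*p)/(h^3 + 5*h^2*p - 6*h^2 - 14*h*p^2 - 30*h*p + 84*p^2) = (7 - h)/(-h + 2*p)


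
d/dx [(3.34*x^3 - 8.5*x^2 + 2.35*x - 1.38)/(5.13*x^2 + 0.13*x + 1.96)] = (17.1342*x^4 + 0.868399999999994*x^3 + 6.4787*x^2 - 19.1612*x + 4.7854)/(26.3169*x^4 + 1.3338*x^3 + 20.1265*x^2 + 0.5096*x + 3.8416)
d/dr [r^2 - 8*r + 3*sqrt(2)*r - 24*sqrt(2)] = 2*r - 8 + 3*sqrt(2)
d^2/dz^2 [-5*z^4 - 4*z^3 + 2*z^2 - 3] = -60*z^2 - 24*z + 4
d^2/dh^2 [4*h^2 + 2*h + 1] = 8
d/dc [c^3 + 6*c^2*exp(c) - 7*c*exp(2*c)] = 6*c^2*exp(c) + 3*c^2 - 14*c*exp(2*c) + 12*c*exp(c) - 7*exp(2*c)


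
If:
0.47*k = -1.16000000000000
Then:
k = -2.47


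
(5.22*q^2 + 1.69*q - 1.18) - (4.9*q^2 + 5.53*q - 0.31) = 0.319999999999999*q^2 - 3.84*q - 0.87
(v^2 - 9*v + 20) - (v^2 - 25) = 45 - 9*v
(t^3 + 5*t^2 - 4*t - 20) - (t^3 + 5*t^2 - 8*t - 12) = 4*t - 8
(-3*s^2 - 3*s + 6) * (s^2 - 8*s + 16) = -3*s^4 + 21*s^3 - 18*s^2 - 96*s + 96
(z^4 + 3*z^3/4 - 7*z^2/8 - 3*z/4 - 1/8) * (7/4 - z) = -z^5 + z^4 + 35*z^3/16 - 25*z^2/32 - 19*z/16 - 7/32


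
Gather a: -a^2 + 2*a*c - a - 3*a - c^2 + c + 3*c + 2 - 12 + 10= -a^2 + a*(2*c - 4) - c^2 + 4*c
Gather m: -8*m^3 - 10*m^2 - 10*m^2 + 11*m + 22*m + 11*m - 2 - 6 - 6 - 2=-8*m^3 - 20*m^2 + 44*m - 16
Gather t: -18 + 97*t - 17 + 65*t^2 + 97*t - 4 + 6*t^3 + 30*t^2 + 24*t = 6*t^3 + 95*t^2 + 218*t - 39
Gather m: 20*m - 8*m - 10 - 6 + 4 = 12*m - 12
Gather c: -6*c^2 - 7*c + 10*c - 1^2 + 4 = -6*c^2 + 3*c + 3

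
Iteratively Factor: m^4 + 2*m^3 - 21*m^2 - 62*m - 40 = (m + 1)*(m^3 + m^2 - 22*m - 40) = (m - 5)*(m + 1)*(m^2 + 6*m + 8) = (m - 5)*(m + 1)*(m + 4)*(m + 2)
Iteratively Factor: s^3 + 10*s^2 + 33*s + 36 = (s + 4)*(s^2 + 6*s + 9) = (s + 3)*(s + 4)*(s + 3)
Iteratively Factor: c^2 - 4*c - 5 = (c - 5)*(c + 1)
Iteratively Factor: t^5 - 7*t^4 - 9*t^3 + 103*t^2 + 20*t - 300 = (t - 5)*(t^4 - 2*t^3 - 19*t^2 + 8*t + 60) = (t - 5)*(t + 2)*(t^3 - 4*t^2 - 11*t + 30) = (t - 5)*(t + 2)*(t + 3)*(t^2 - 7*t + 10) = (t - 5)*(t - 2)*(t + 2)*(t + 3)*(t - 5)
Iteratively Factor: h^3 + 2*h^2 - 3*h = (h - 1)*(h^2 + 3*h) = (h - 1)*(h + 3)*(h)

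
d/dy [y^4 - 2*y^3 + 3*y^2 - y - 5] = 4*y^3 - 6*y^2 + 6*y - 1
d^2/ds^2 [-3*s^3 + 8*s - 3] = -18*s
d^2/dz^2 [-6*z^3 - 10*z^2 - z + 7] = -36*z - 20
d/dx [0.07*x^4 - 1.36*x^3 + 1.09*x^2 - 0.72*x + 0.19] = 0.28*x^3 - 4.08*x^2 + 2.18*x - 0.72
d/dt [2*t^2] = 4*t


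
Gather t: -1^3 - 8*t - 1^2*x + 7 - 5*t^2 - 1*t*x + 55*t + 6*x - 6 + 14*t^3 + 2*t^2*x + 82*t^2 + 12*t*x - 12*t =14*t^3 + t^2*(2*x + 77) + t*(11*x + 35) + 5*x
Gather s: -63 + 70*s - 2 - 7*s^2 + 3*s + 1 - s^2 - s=-8*s^2 + 72*s - 64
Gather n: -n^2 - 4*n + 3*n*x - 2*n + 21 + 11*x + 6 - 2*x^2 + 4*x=-n^2 + n*(3*x - 6) - 2*x^2 + 15*x + 27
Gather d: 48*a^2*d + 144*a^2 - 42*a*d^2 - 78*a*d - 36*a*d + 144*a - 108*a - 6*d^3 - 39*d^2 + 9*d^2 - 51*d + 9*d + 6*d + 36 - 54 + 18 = 144*a^2 + 36*a - 6*d^3 + d^2*(-42*a - 30) + d*(48*a^2 - 114*a - 36)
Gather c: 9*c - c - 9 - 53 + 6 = 8*c - 56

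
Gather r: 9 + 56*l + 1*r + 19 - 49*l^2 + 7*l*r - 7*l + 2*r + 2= -49*l^2 + 49*l + r*(7*l + 3) + 30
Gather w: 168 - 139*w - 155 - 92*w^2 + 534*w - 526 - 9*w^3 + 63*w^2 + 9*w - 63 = -9*w^3 - 29*w^2 + 404*w - 576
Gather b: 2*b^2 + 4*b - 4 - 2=2*b^2 + 4*b - 6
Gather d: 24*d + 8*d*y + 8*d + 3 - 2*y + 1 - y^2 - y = d*(8*y + 32) - y^2 - 3*y + 4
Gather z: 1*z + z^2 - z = z^2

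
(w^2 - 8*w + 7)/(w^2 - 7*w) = (w - 1)/w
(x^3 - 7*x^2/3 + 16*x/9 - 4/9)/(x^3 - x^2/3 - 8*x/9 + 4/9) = (x - 1)/(x + 1)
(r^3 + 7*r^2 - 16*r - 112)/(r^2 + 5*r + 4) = (r^2 + 3*r - 28)/(r + 1)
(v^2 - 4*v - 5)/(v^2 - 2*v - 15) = (v + 1)/(v + 3)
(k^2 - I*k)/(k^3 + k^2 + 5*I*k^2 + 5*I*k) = (k - I)/(k^2 + k + 5*I*k + 5*I)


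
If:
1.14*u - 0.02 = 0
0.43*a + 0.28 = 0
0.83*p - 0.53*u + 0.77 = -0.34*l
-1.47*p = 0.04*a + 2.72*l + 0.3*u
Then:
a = -0.65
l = 0.65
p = -1.18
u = 0.02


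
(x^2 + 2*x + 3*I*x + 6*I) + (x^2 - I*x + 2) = 2*x^2 + 2*x + 2*I*x + 2 + 6*I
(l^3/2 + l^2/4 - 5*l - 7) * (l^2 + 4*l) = l^5/2 + 9*l^4/4 - 4*l^3 - 27*l^2 - 28*l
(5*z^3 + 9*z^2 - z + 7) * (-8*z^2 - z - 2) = -40*z^5 - 77*z^4 - 11*z^3 - 73*z^2 - 5*z - 14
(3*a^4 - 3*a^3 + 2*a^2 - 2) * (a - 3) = 3*a^5 - 12*a^4 + 11*a^3 - 6*a^2 - 2*a + 6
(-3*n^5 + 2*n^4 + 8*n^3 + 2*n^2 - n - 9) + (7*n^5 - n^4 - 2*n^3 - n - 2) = 4*n^5 + n^4 + 6*n^3 + 2*n^2 - 2*n - 11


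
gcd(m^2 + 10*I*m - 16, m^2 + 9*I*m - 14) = m + 2*I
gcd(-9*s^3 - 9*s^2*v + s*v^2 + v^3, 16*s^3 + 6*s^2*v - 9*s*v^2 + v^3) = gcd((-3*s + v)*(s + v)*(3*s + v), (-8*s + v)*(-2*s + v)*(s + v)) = s + v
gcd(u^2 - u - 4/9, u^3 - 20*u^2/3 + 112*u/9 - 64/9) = u - 4/3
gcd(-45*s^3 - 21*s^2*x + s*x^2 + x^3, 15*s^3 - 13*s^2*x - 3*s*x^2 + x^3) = -15*s^2 - 2*s*x + x^2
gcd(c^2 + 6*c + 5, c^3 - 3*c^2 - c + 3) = c + 1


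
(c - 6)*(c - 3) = c^2 - 9*c + 18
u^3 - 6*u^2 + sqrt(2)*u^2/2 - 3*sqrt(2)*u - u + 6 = (u - 6)*(u - sqrt(2)/2)*(u + sqrt(2))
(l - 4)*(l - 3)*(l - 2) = l^3 - 9*l^2 + 26*l - 24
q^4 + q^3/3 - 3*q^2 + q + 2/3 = (q - 1)^2*(q + 1/3)*(q + 2)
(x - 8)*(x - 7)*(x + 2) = x^3 - 13*x^2 + 26*x + 112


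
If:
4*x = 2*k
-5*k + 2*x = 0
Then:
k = 0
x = 0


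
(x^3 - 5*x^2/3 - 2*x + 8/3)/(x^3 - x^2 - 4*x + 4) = (x + 4/3)/(x + 2)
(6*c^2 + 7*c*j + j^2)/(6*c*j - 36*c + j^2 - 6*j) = (c + j)/(j - 6)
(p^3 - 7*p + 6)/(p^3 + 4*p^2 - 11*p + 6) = (p^2 + p - 6)/(p^2 + 5*p - 6)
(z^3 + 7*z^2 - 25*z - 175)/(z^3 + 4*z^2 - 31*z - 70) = (z + 5)/(z + 2)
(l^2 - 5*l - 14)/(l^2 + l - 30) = (l^2 - 5*l - 14)/(l^2 + l - 30)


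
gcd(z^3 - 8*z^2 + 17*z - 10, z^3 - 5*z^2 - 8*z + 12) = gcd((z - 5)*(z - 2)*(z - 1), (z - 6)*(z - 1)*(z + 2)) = z - 1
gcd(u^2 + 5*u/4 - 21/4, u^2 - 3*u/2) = 1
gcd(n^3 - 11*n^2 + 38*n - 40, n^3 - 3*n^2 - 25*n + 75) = n - 5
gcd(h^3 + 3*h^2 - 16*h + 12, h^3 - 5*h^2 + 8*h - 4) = h^2 - 3*h + 2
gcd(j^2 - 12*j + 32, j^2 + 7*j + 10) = 1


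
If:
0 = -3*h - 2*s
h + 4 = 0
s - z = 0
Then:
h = -4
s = 6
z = 6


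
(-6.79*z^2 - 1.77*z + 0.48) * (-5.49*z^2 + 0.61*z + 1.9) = 37.2771*z^4 + 5.5754*z^3 - 16.6159*z^2 - 3.0702*z + 0.912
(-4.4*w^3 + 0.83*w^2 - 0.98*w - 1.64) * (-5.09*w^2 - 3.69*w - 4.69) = 22.396*w^5 + 12.0113*w^4 + 22.5615*w^3 + 8.0711*w^2 + 10.6478*w + 7.6916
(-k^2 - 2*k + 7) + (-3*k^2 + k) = -4*k^2 - k + 7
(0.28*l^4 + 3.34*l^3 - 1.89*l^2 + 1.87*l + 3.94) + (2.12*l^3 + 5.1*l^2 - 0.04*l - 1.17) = 0.28*l^4 + 5.46*l^3 + 3.21*l^2 + 1.83*l + 2.77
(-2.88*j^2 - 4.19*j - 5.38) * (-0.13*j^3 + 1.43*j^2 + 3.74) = 0.3744*j^5 - 3.5737*j^4 - 5.2923*j^3 - 18.4646*j^2 - 15.6706*j - 20.1212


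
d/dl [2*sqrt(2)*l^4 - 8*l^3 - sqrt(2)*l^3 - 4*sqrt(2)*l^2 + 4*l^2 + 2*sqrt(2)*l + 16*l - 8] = 8*sqrt(2)*l^3 - 24*l^2 - 3*sqrt(2)*l^2 - 8*sqrt(2)*l + 8*l + 2*sqrt(2) + 16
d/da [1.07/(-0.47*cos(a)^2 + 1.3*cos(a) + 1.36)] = (1.391 - 1.0058*cos(a))*sin(a)/(-0.47*cos(a)^2 + 1.3*cos(a) + 1.36)^2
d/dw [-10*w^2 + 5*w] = 5 - 20*w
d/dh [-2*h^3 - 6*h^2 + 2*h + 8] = -6*h^2 - 12*h + 2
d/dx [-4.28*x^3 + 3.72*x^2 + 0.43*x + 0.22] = -12.84*x^2 + 7.44*x + 0.43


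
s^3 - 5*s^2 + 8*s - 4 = (s - 2)^2*(s - 1)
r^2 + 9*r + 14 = (r + 2)*(r + 7)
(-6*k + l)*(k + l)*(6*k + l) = -36*k^3 - 36*k^2*l + k*l^2 + l^3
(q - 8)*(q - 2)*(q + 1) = q^3 - 9*q^2 + 6*q + 16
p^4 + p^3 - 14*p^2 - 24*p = p*(p - 4)*(p + 2)*(p + 3)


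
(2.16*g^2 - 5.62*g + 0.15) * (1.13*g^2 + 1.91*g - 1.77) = 2.4408*g^4 - 2.225*g^3 - 14.3879*g^2 + 10.2339*g - 0.2655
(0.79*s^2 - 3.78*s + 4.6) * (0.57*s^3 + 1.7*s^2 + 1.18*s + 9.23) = 0.4503*s^5 - 0.8116*s^4 - 2.8718*s^3 + 10.6513*s^2 - 29.4614*s + 42.458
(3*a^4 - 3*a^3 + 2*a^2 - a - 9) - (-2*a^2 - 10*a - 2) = 3*a^4 - 3*a^3 + 4*a^2 + 9*a - 7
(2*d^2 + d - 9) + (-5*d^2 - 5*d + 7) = -3*d^2 - 4*d - 2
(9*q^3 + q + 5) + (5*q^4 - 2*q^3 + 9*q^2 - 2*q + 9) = 5*q^4 + 7*q^3 + 9*q^2 - q + 14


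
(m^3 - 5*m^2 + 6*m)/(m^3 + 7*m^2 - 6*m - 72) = m*(m - 2)/(m^2 + 10*m + 24)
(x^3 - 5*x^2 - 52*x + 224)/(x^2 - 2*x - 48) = (x^2 + 3*x - 28)/(x + 6)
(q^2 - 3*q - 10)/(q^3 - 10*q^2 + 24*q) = (q^2 - 3*q - 10)/(q*(q^2 - 10*q + 24))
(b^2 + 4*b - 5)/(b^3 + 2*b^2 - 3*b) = (b + 5)/(b*(b + 3))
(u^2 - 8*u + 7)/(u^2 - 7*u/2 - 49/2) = 2*(u - 1)/(2*u + 7)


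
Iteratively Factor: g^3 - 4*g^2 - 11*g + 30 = (g + 3)*(g^2 - 7*g + 10) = (g - 5)*(g + 3)*(g - 2)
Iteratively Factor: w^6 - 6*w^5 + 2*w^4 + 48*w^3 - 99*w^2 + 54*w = (w - 2)*(w^5 - 4*w^4 - 6*w^3 + 36*w^2 - 27*w) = (w - 2)*(w + 3)*(w^4 - 7*w^3 + 15*w^2 - 9*w) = (w - 2)*(w - 1)*(w + 3)*(w^3 - 6*w^2 + 9*w) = (w - 3)*(w - 2)*(w - 1)*(w + 3)*(w^2 - 3*w) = (w - 3)^2*(w - 2)*(w - 1)*(w + 3)*(w)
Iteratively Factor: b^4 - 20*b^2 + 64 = (b - 2)*(b^3 + 2*b^2 - 16*b - 32) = (b - 2)*(b + 2)*(b^2 - 16) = (b - 4)*(b - 2)*(b + 2)*(b + 4)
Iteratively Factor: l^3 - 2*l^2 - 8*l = (l + 2)*(l^2 - 4*l) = l*(l + 2)*(l - 4)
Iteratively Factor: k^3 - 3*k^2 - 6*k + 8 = (k - 4)*(k^2 + k - 2) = (k - 4)*(k - 1)*(k + 2)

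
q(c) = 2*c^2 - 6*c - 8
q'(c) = 4*c - 6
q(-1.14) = 1.44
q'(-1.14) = -10.56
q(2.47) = -10.62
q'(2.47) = 3.88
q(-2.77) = 23.97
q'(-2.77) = -17.08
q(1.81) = -12.31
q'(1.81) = 1.24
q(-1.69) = 7.85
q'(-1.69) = -12.76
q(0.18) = -9.02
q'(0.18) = -5.28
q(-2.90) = 26.22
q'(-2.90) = -17.60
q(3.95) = -0.50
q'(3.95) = 9.80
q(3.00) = -8.00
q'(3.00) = 6.00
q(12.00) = 208.00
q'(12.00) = 42.00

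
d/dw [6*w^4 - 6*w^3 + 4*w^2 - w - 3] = 24*w^3 - 18*w^2 + 8*w - 1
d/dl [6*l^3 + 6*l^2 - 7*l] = 18*l^2 + 12*l - 7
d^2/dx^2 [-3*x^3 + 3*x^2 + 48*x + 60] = 6 - 18*x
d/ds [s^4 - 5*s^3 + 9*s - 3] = 4*s^3 - 15*s^2 + 9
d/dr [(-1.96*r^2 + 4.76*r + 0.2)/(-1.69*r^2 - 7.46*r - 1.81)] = (22.666*r^2 + 7.7712*r - 7.1236)/(2.8561*r^4 + 25.2148*r^3 + 61.7694*r^2 + 27.0052*r + 3.2761)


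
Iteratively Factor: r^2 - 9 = (r - 3)*(r + 3)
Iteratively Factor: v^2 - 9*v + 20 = (v - 4)*(v - 5)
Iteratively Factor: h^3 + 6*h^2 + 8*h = (h)*(h^2 + 6*h + 8) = h*(h + 2)*(h + 4)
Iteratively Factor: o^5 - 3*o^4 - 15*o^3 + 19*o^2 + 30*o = (o + 1)*(o^4 - 4*o^3 - 11*o^2 + 30*o) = (o - 5)*(o + 1)*(o^3 + o^2 - 6*o) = (o - 5)*(o + 1)*(o + 3)*(o^2 - 2*o) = o*(o - 5)*(o + 1)*(o + 3)*(o - 2)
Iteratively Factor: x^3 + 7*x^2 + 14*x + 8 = (x + 4)*(x^2 + 3*x + 2) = (x + 1)*(x + 4)*(x + 2)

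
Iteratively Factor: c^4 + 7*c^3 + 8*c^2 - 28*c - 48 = (c + 3)*(c^3 + 4*c^2 - 4*c - 16) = (c + 3)*(c + 4)*(c^2 - 4) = (c - 2)*(c + 3)*(c + 4)*(c + 2)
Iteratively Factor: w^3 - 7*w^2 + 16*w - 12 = (w - 2)*(w^2 - 5*w + 6) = (w - 2)^2*(w - 3)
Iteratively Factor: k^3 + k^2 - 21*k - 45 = (k + 3)*(k^2 - 2*k - 15) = (k + 3)^2*(k - 5)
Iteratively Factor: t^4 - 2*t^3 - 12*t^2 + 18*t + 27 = (t - 3)*(t^3 + t^2 - 9*t - 9) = (t - 3)^2*(t^2 + 4*t + 3) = (t - 3)^2*(t + 3)*(t + 1)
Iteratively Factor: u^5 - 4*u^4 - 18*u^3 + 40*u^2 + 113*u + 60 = (u + 1)*(u^4 - 5*u^3 - 13*u^2 + 53*u + 60) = (u + 1)*(u + 3)*(u^3 - 8*u^2 + 11*u + 20) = (u - 4)*(u + 1)*(u + 3)*(u^2 - 4*u - 5) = (u - 4)*(u + 1)^2*(u + 3)*(u - 5)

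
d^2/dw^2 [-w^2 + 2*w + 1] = -2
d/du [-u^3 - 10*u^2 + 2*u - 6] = -3*u^2 - 20*u + 2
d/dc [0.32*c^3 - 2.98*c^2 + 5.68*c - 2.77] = 0.96*c^2 - 5.96*c + 5.68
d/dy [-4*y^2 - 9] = -8*y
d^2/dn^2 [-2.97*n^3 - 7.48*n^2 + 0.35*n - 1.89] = -17.82*n - 14.96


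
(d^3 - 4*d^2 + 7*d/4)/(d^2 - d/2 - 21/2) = d*(2*d - 1)/(2*(d + 3))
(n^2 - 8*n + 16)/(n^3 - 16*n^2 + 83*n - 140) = (n - 4)/(n^2 - 12*n + 35)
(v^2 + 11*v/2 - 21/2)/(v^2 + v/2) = (2*v^2 + 11*v - 21)/(v*(2*v + 1))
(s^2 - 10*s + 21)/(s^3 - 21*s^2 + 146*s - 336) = (s - 3)/(s^2 - 14*s + 48)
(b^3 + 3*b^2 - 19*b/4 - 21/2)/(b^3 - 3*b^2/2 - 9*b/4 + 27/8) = 2*(2*b^2 + 3*b - 14)/(4*b^2 - 12*b + 9)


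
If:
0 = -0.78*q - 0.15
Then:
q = -0.19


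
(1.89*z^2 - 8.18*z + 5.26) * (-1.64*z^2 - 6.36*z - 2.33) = -3.0996*z^4 + 1.3948*z^3 + 38.9947*z^2 - 14.3942*z - 12.2558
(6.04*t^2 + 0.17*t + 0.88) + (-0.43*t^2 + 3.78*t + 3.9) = 5.61*t^2 + 3.95*t + 4.78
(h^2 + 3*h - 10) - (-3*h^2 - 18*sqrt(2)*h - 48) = 4*h^2 + 3*h + 18*sqrt(2)*h + 38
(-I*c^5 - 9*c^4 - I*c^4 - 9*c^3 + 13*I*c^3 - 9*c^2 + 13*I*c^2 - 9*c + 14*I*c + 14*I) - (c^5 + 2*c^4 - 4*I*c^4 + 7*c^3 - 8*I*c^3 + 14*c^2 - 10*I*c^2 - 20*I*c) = -c^5 - I*c^5 - 11*c^4 + 3*I*c^4 - 16*c^3 + 21*I*c^3 - 23*c^2 + 23*I*c^2 - 9*c + 34*I*c + 14*I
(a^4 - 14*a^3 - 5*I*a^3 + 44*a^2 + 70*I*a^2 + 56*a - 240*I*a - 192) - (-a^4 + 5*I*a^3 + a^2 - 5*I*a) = 2*a^4 - 14*a^3 - 10*I*a^3 + 43*a^2 + 70*I*a^2 + 56*a - 235*I*a - 192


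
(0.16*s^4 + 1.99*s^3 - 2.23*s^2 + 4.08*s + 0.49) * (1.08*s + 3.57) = 0.1728*s^5 + 2.7204*s^4 + 4.6959*s^3 - 3.5547*s^2 + 15.0948*s + 1.7493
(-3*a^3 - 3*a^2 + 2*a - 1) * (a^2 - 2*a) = -3*a^5 + 3*a^4 + 8*a^3 - 5*a^2 + 2*a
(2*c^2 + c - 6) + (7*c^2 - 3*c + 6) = 9*c^2 - 2*c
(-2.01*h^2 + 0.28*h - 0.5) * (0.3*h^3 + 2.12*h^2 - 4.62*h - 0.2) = -0.603*h^5 - 4.1772*h^4 + 9.7298*h^3 - 1.9516*h^2 + 2.254*h + 0.1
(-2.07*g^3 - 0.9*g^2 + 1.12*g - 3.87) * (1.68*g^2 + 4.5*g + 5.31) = -3.4776*g^5 - 10.827*g^4 - 13.1601*g^3 - 6.2406*g^2 - 11.4678*g - 20.5497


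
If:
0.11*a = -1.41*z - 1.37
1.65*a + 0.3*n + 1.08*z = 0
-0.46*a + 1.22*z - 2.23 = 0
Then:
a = -6.15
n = 35.61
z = -0.49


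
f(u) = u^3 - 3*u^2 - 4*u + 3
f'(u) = 3*u^2 - 6*u - 4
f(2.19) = -9.64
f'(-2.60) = 31.88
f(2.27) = -9.84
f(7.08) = 179.20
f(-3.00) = -39.00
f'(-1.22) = 7.79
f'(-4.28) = 76.64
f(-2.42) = -19.06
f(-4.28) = -113.24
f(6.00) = 87.00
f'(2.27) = -2.16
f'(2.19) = -2.75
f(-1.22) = 1.60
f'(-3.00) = 41.00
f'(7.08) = 103.90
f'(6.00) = 68.00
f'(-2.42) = 28.09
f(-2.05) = -10.02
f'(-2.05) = 20.91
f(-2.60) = -24.46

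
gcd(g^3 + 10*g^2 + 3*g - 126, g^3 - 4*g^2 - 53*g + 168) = g^2 + 4*g - 21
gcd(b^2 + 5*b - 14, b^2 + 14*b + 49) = b + 7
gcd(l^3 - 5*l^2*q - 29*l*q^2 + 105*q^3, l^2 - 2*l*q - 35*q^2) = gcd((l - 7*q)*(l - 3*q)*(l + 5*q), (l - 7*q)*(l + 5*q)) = -l^2 + 2*l*q + 35*q^2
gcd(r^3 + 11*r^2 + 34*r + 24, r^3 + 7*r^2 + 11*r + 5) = r + 1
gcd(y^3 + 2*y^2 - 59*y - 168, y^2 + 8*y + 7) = y + 7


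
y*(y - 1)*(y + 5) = y^3 + 4*y^2 - 5*y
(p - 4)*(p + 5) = p^2 + p - 20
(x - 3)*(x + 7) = x^2 + 4*x - 21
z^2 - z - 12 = (z - 4)*(z + 3)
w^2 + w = w*(w + 1)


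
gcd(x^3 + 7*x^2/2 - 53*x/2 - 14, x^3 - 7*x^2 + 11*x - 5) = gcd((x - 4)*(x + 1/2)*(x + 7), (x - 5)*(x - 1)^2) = 1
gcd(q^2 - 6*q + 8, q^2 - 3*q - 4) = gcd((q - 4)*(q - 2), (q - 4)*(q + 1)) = q - 4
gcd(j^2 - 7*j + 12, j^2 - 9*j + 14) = 1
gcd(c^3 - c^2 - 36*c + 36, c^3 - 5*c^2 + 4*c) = c - 1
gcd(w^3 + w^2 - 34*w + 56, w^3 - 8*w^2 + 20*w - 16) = w^2 - 6*w + 8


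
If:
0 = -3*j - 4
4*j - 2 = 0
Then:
No Solution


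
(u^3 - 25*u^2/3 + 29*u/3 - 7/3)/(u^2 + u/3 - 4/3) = (3*u^2 - 22*u + 7)/(3*u + 4)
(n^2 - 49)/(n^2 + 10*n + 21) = (n - 7)/(n + 3)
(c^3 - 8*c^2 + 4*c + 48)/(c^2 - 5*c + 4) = (c^2 - 4*c - 12)/(c - 1)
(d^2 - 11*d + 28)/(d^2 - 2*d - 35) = (d - 4)/(d + 5)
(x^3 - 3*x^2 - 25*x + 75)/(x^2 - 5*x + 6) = (x^2 - 25)/(x - 2)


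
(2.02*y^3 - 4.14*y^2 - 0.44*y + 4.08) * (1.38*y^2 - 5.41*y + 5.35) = 2.7876*y^5 - 16.6414*y^4 + 32.5972*y^3 - 14.1382*y^2 - 24.4268*y + 21.828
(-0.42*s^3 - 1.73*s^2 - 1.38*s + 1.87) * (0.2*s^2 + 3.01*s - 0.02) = -0.084*s^5 - 1.6102*s^4 - 5.4749*s^3 - 3.7452*s^2 + 5.6563*s - 0.0374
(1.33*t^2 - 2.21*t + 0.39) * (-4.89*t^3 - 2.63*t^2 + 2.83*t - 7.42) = -6.5037*t^5 + 7.309*t^4 + 7.6691*t^3 - 17.1486*t^2 + 17.5019*t - 2.8938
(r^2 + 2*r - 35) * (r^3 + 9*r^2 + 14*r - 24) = r^5 + 11*r^4 - 3*r^3 - 311*r^2 - 538*r + 840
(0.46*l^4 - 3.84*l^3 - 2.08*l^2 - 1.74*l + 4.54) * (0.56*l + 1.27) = 0.2576*l^5 - 1.5662*l^4 - 6.0416*l^3 - 3.616*l^2 + 0.3326*l + 5.7658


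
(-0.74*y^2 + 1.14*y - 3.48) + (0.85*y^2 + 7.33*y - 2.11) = 0.11*y^2 + 8.47*y - 5.59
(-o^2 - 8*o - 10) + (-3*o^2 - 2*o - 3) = -4*o^2 - 10*o - 13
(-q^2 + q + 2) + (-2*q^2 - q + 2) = 4 - 3*q^2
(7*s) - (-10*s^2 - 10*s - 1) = 10*s^2 + 17*s + 1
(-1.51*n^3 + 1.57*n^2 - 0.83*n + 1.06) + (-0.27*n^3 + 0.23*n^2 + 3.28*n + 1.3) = -1.78*n^3 + 1.8*n^2 + 2.45*n + 2.36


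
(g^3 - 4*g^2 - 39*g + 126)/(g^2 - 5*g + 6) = (g^2 - g - 42)/(g - 2)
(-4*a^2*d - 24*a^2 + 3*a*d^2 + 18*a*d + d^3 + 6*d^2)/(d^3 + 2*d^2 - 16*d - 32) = (-4*a^2*d - 24*a^2 + 3*a*d^2 + 18*a*d + d^3 + 6*d^2)/(d^3 + 2*d^2 - 16*d - 32)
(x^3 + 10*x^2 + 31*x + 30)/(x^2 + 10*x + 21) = (x^2 + 7*x + 10)/(x + 7)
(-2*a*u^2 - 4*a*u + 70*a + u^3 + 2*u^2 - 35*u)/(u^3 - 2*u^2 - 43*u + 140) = (-2*a + u)/(u - 4)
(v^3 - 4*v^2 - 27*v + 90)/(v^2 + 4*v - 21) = (v^2 - v - 30)/(v + 7)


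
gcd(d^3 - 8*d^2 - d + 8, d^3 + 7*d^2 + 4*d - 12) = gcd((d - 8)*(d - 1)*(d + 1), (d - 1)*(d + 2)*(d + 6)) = d - 1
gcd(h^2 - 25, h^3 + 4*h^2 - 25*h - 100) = h^2 - 25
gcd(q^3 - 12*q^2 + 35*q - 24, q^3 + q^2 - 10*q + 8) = q - 1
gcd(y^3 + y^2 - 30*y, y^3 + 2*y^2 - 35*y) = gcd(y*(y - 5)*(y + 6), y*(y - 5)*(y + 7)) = y^2 - 5*y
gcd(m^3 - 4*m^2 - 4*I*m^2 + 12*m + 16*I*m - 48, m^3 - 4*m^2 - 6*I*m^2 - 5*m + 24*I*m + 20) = m - 4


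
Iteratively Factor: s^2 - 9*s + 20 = (s - 5)*(s - 4)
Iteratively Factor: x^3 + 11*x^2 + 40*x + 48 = (x + 4)*(x^2 + 7*x + 12) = (x + 4)^2*(x + 3)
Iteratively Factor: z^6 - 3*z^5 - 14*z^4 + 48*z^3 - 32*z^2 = (z)*(z^5 - 3*z^4 - 14*z^3 + 48*z^2 - 32*z) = z*(z - 4)*(z^4 + z^3 - 10*z^2 + 8*z) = z*(z - 4)*(z + 4)*(z^3 - 3*z^2 + 2*z) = z*(z - 4)*(z - 2)*(z + 4)*(z^2 - z) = z^2*(z - 4)*(z - 2)*(z + 4)*(z - 1)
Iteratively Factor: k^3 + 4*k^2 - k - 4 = (k + 4)*(k^2 - 1) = (k - 1)*(k + 4)*(k + 1)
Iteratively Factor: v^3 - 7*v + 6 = (v - 2)*(v^2 + 2*v - 3) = (v - 2)*(v + 3)*(v - 1)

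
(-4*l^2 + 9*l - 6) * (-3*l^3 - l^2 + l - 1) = 12*l^5 - 23*l^4 + 5*l^3 + 19*l^2 - 15*l + 6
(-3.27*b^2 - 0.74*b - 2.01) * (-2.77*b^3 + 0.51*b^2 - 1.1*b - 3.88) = 9.0579*b^5 + 0.3821*b^4 + 8.7873*b^3 + 12.4765*b^2 + 5.0822*b + 7.7988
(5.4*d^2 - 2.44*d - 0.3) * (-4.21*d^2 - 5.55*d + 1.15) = -22.734*d^4 - 19.6976*d^3 + 21.015*d^2 - 1.141*d - 0.345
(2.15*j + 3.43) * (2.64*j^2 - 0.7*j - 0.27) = 5.676*j^3 + 7.5502*j^2 - 2.9815*j - 0.9261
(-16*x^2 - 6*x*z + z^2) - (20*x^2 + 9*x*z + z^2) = -36*x^2 - 15*x*z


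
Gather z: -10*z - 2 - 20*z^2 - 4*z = -20*z^2 - 14*z - 2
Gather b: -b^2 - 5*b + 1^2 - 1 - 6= -b^2 - 5*b - 6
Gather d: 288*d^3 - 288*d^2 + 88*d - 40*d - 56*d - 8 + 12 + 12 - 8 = 288*d^3 - 288*d^2 - 8*d + 8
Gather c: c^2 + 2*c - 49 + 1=c^2 + 2*c - 48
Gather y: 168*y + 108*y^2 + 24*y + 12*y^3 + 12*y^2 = 12*y^3 + 120*y^2 + 192*y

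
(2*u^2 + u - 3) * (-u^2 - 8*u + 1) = -2*u^4 - 17*u^3 - 3*u^2 + 25*u - 3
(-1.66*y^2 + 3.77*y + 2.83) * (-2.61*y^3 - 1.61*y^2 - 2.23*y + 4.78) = 4.3326*y^5 - 7.1671*y^4 - 9.7542*y^3 - 20.8982*y^2 + 11.7097*y + 13.5274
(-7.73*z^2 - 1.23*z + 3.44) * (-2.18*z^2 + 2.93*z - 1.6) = 16.8514*z^4 - 19.9675*z^3 + 1.2649*z^2 + 12.0472*z - 5.504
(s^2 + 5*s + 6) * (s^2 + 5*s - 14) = s^4 + 10*s^3 + 17*s^2 - 40*s - 84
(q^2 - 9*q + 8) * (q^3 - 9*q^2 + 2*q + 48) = q^5 - 18*q^4 + 91*q^3 - 42*q^2 - 416*q + 384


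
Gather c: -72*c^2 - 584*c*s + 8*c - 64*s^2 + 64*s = -72*c^2 + c*(8 - 584*s) - 64*s^2 + 64*s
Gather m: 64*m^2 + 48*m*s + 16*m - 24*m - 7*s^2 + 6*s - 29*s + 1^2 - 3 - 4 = 64*m^2 + m*(48*s - 8) - 7*s^2 - 23*s - 6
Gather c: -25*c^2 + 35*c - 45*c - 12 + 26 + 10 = -25*c^2 - 10*c + 24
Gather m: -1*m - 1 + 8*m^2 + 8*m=8*m^2 + 7*m - 1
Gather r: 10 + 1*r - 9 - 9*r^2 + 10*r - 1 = -9*r^2 + 11*r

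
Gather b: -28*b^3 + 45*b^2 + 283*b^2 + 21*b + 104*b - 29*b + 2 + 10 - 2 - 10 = -28*b^3 + 328*b^2 + 96*b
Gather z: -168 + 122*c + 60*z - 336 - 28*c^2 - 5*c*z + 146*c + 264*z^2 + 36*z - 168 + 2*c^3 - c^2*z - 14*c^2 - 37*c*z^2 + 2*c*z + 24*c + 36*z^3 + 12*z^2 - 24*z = 2*c^3 - 42*c^2 + 292*c + 36*z^3 + z^2*(276 - 37*c) + z*(-c^2 - 3*c + 72) - 672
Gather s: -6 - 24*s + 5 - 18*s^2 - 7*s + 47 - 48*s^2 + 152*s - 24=-66*s^2 + 121*s + 22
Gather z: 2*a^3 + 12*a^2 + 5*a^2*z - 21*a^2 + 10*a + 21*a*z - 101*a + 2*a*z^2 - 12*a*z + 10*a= 2*a^3 - 9*a^2 + 2*a*z^2 - 81*a + z*(5*a^2 + 9*a)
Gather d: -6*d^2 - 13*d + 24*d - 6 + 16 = -6*d^2 + 11*d + 10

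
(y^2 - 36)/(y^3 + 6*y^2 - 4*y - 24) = (y - 6)/(y^2 - 4)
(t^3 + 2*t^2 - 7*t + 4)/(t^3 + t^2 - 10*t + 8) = (t - 1)/(t - 2)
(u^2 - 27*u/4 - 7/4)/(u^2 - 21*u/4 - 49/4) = (4*u + 1)/(4*u + 7)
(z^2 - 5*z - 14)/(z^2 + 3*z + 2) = (z - 7)/(z + 1)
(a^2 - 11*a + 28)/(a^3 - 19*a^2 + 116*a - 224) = 1/(a - 8)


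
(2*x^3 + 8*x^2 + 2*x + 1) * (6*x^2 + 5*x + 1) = 12*x^5 + 58*x^4 + 54*x^3 + 24*x^2 + 7*x + 1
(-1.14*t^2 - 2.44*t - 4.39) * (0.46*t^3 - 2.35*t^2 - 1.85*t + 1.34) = -0.5244*t^5 + 1.5566*t^4 + 5.8236*t^3 + 13.3029*t^2 + 4.8519*t - 5.8826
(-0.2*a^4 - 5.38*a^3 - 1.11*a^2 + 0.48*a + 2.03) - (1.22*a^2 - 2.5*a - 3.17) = -0.2*a^4 - 5.38*a^3 - 2.33*a^2 + 2.98*a + 5.2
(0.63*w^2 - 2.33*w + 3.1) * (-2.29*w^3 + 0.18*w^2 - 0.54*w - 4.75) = -1.4427*w^5 + 5.4491*w^4 - 7.8586*w^3 - 1.1763*w^2 + 9.3935*w - 14.725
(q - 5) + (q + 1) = 2*q - 4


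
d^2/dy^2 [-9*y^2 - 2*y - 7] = -18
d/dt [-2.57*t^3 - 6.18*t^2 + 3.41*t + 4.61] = -7.71*t^2 - 12.36*t + 3.41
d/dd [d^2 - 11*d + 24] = 2*d - 11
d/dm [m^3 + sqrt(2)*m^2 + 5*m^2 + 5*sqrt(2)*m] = 3*m^2 + 2*sqrt(2)*m + 10*m + 5*sqrt(2)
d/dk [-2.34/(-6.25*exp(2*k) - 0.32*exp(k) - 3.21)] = (-29.25*exp(k) - 0.7488)*exp(k)/(6.25*exp(2*k) + 0.32*exp(k) + 3.21)^2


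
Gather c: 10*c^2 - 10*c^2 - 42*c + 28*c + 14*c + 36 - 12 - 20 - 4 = 0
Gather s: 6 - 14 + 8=0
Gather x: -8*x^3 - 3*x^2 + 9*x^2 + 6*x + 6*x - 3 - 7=-8*x^3 + 6*x^2 + 12*x - 10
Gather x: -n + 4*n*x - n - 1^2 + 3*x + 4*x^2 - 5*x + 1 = -2*n + 4*x^2 + x*(4*n - 2)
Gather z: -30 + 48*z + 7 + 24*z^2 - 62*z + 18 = 24*z^2 - 14*z - 5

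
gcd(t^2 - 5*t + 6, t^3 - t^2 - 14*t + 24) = t^2 - 5*t + 6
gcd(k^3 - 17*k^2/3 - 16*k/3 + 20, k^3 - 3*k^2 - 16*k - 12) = k^2 - 4*k - 12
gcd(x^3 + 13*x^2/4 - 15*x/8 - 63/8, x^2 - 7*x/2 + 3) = x - 3/2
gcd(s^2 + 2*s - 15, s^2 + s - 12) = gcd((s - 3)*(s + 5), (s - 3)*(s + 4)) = s - 3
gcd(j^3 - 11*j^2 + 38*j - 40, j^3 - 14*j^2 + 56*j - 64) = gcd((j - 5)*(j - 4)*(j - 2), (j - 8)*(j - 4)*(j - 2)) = j^2 - 6*j + 8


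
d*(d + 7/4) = d^2 + 7*d/4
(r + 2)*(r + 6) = r^2 + 8*r + 12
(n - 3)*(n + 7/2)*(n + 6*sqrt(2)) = n^3 + n^2/2 + 6*sqrt(2)*n^2 - 21*n/2 + 3*sqrt(2)*n - 63*sqrt(2)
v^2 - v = v*(v - 1)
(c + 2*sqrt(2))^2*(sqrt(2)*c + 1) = sqrt(2)*c^3 + 9*c^2 + 12*sqrt(2)*c + 8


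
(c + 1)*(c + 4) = c^2 + 5*c + 4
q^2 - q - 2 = (q - 2)*(q + 1)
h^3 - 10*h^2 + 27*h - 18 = (h - 6)*(h - 3)*(h - 1)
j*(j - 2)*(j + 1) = j^3 - j^2 - 2*j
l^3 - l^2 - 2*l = l*(l - 2)*(l + 1)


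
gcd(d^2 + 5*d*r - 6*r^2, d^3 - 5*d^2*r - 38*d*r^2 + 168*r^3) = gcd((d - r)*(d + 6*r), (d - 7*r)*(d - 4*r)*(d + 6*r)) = d + 6*r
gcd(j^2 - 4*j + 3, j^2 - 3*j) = j - 3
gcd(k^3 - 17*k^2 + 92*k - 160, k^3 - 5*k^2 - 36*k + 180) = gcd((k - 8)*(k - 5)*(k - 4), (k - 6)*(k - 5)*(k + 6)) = k - 5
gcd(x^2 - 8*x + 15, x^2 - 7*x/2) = 1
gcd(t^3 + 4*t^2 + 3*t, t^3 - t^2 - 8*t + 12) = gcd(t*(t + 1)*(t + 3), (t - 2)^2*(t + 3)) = t + 3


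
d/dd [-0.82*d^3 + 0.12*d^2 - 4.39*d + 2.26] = -2.46*d^2 + 0.24*d - 4.39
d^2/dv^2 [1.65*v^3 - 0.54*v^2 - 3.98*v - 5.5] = 9.9*v - 1.08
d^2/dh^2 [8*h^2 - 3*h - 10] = 16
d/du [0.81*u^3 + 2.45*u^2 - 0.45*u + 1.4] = 2.43*u^2 + 4.9*u - 0.45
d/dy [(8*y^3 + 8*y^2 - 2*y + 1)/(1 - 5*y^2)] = 2*(-20*y^4 + 7*y^2 + 13*y - 1)/(25*y^4 - 10*y^2 + 1)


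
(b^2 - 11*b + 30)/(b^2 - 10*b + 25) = (b - 6)/(b - 5)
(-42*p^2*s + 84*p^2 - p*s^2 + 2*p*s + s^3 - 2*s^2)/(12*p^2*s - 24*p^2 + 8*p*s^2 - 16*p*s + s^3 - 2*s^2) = (-7*p + s)/(2*p + s)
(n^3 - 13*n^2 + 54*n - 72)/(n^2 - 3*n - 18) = (n^2 - 7*n + 12)/(n + 3)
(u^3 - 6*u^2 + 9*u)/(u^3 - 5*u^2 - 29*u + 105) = u*(u - 3)/(u^2 - 2*u - 35)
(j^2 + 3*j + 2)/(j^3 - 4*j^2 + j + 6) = (j + 2)/(j^2 - 5*j + 6)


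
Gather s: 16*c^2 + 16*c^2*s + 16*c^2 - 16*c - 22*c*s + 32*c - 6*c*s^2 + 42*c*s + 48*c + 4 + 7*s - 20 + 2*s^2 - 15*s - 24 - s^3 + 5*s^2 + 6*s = 32*c^2 + 64*c - s^3 + s^2*(7 - 6*c) + s*(16*c^2 + 20*c - 2) - 40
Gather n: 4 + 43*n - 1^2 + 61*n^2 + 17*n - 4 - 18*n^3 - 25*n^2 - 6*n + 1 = -18*n^3 + 36*n^2 + 54*n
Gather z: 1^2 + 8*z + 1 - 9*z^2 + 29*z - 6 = -9*z^2 + 37*z - 4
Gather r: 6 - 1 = 5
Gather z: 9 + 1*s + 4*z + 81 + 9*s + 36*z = 10*s + 40*z + 90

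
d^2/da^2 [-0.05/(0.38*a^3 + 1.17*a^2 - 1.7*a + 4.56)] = ((0.114*a + 0.117)*(0.38*a^3 + 1.17*a^2 - 1.7*a + 4.56) - 0.05*(1.14*a^2 + 2.34*a - 1.7)*(2.28*a^2 + 4.68*a - 3.4))/(0.38*a^3 + 1.17*a^2 - 1.7*a + 4.56)^3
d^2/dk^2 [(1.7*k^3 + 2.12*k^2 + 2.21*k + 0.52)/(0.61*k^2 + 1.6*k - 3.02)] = (8.88178419700125e-16*k^5 + 3.5527136788005e-15*k^4 + 12.473922*k^3 - 24.692664*k^2 + 120.500772*k + 64.606224)/(0.226981*k^6 + 1.78608*k^5 + 1.313574*k^4 - 13.58912*k^3 - 6.50326800000001*k^2 + 43.77792*k - 27.543608)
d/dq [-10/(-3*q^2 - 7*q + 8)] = 10*(-6*q - 7)/(3*q^2 + 7*q - 8)^2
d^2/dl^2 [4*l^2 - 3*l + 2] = 8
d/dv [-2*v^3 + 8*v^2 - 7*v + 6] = -6*v^2 + 16*v - 7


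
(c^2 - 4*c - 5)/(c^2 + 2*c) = (c^2 - 4*c - 5)/(c*(c + 2))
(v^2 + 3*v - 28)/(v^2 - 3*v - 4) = (v + 7)/(v + 1)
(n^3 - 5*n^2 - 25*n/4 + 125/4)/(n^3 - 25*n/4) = (n - 5)/n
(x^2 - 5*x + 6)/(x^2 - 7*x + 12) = (x - 2)/(x - 4)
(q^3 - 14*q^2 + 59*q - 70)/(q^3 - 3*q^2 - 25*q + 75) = (q^2 - 9*q + 14)/(q^2 + 2*q - 15)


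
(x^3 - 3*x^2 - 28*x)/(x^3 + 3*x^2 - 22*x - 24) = x*(x^2 - 3*x - 28)/(x^3 + 3*x^2 - 22*x - 24)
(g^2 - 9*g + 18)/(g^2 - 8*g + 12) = (g - 3)/(g - 2)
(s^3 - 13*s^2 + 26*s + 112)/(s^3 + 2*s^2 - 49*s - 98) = (s - 8)/(s + 7)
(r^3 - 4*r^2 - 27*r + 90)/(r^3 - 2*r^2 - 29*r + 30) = (r - 3)/(r - 1)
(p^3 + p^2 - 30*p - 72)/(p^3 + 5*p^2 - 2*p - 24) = (p - 6)/(p - 2)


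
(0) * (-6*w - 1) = 0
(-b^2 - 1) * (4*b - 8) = -4*b^3 + 8*b^2 - 4*b + 8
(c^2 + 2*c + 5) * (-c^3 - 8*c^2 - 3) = -c^5 - 10*c^4 - 21*c^3 - 43*c^2 - 6*c - 15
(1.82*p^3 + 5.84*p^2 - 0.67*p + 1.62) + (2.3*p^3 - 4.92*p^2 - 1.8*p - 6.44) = 4.12*p^3 + 0.92*p^2 - 2.47*p - 4.82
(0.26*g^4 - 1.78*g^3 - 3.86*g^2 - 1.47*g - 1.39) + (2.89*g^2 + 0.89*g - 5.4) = 0.26*g^4 - 1.78*g^3 - 0.97*g^2 - 0.58*g - 6.79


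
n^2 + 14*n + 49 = (n + 7)^2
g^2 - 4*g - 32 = (g - 8)*(g + 4)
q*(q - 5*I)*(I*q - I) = I*q^3 + 5*q^2 - I*q^2 - 5*q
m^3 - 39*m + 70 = (m - 5)*(m - 2)*(m + 7)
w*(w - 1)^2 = w^3 - 2*w^2 + w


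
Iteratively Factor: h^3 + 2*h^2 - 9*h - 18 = (h + 2)*(h^2 - 9) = (h - 3)*(h + 2)*(h + 3)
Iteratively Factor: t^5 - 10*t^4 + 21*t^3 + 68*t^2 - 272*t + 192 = (t + 3)*(t^4 - 13*t^3 + 60*t^2 - 112*t + 64) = (t - 4)*(t + 3)*(t^3 - 9*t^2 + 24*t - 16) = (t - 4)^2*(t + 3)*(t^2 - 5*t + 4) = (t - 4)^3*(t + 3)*(t - 1)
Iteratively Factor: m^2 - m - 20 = (m + 4)*(m - 5)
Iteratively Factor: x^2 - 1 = (x - 1)*(x + 1)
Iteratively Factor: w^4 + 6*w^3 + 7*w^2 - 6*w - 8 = (w - 1)*(w^3 + 7*w^2 + 14*w + 8) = (w - 1)*(w + 1)*(w^2 + 6*w + 8) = (w - 1)*(w + 1)*(w + 4)*(w + 2)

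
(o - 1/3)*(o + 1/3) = o^2 - 1/9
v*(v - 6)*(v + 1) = v^3 - 5*v^2 - 6*v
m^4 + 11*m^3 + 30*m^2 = m^2*(m + 5)*(m + 6)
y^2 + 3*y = y*(y + 3)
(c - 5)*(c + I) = c^2 - 5*c + I*c - 5*I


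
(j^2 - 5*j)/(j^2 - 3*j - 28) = j*(5 - j)/(-j^2 + 3*j + 28)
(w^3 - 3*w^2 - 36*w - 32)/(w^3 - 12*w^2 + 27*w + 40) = (w + 4)/(w - 5)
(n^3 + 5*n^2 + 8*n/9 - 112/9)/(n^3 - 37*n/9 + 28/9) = (n + 4)/(n - 1)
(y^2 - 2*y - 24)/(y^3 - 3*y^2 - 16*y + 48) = (y - 6)/(y^2 - 7*y + 12)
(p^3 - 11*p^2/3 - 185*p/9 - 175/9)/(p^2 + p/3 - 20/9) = (3*p^2 - 16*p - 35)/(3*p - 4)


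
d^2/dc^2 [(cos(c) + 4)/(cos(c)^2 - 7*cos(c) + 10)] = (-9*(1 - cos(2*c))^2*cos(c)/4 - 23*(1 - cos(2*c))^2/4 - 498*cos(c) - 64*cos(2*c) + 69*cos(3*c)/2 + cos(5*c)/2 + 411)/((cos(c) - 5)^3*(cos(c) - 2)^3)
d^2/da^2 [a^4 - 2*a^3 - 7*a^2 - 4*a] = 12*a^2 - 12*a - 14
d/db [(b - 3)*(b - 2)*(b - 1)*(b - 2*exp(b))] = -2*b^3*exp(b) + 4*b^3 + 6*b^2*exp(b) - 18*b^2 + 2*b*exp(b) + 22*b - 10*exp(b) - 6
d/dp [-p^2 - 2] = -2*p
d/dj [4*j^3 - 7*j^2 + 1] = 2*j*(6*j - 7)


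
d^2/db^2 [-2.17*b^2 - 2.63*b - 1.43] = -4.34000000000000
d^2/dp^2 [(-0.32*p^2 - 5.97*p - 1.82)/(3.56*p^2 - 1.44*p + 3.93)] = (7.105427357601e-15*p^4 - 154.60368*p^3 - 111.533376*p^2 + 557.130744*p - 34.076976)/(45.118016*p^6 - 54.749952*p^5 + 171.567792*p^4 - 123.866496*p^3 + 189.399276*p^2 - 66.721968*p + 60.698457)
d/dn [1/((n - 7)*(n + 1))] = 2*(3 - n)/(n^4 - 12*n^3 + 22*n^2 + 84*n + 49)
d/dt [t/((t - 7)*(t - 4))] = (28 - t^2)/(t^4 - 22*t^3 + 177*t^2 - 616*t + 784)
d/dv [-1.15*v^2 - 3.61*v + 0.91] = -2.3*v - 3.61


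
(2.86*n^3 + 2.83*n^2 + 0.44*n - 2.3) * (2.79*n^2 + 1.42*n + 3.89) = 7.9794*n^5 + 11.9569*n^4 + 16.3716*n^3 + 5.2165*n^2 - 1.5544*n - 8.947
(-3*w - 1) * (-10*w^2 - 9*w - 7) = 30*w^3 + 37*w^2 + 30*w + 7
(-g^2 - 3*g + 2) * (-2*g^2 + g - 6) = 2*g^4 + 5*g^3 - g^2 + 20*g - 12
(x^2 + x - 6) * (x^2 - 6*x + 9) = x^4 - 5*x^3 - 3*x^2 + 45*x - 54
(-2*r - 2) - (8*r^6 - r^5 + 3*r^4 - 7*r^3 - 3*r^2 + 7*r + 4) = -8*r^6 + r^5 - 3*r^4 + 7*r^3 + 3*r^2 - 9*r - 6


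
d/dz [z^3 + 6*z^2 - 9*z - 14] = 3*z^2 + 12*z - 9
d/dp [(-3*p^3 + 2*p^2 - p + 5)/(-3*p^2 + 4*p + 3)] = (9*p^4 - 24*p^3 - 22*p^2 + 42*p - 23)/(9*p^4 - 24*p^3 - 2*p^2 + 24*p + 9)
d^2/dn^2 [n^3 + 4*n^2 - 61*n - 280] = 6*n + 8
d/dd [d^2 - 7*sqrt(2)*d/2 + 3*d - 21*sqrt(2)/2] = 2*d - 7*sqrt(2)/2 + 3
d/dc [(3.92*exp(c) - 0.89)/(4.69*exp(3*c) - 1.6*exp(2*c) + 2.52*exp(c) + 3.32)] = (-36.7696*exp(3*c) + 18.7943*exp(2*c) - 2.848*exp(c) + 15.2572)*exp(c)/(21.9961*exp(6*c) - 15.008*exp(5*c) + 26.1976*exp(4*c) + 23.0776*exp(3*c) - 4.2736*exp(2*c) + 16.7328*exp(c) + 11.0224)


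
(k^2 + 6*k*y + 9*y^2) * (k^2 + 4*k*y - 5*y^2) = k^4 + 10*k^3*y + 28*k^2*y^2 + 6*k*y^3 - 45*y^4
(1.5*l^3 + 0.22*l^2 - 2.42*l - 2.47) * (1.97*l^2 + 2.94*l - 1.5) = 2.955*l^5 + 4.8434*l^4 - 6.3706*l^3 - 12.3107*l^2 - 3.6318*l + 3.705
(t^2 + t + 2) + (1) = t^2 + t + 3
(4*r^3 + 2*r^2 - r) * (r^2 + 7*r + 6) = 4*r^5 + 30*r^4 + 37*r^3 + 5*r^2 - 6*r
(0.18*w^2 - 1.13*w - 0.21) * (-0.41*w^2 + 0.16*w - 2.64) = -0.0738*w^4 + 0.4921*w^3 - 0.5699*w^2 + 2.9496*w + 0.5544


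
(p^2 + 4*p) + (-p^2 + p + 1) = 5*p + 1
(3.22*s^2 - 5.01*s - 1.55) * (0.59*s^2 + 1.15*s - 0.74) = 1.8998*s^4 + 0.7471*s^3 - 9.0588*s^2 + 1.9249*s + 1.147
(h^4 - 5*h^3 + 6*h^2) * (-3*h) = -3*h^5 + 15*h^4 - 18*h^3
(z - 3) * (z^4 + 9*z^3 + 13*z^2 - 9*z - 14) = z^5 + 6*z^4 - 14*z^3 - 48*z^2 + 13*z + 42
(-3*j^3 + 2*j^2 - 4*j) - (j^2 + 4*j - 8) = -3*j^3 + j^2 - 8*j + 8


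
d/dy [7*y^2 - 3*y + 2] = 14*y - 3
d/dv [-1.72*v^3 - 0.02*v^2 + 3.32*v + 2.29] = -5.16*v^2 - 0.04*v + 3.32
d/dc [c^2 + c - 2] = 2*c + 1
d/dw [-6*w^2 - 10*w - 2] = -12*w - 10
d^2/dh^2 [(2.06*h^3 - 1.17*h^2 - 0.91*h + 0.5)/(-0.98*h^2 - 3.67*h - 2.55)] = (1.77635683940025e-15*h^5 + 1.4210854715202e-14*h^4 - 51.864104*h^3 - 136.09524*h^2 - 104.80524*h - 12.78652)/(0.941192*h^6 + 10.574004*h^5 + 46.945626*h^4 + 104.458843*h^3 + 122.154435*h^2 + 71.592525*h + 16.581375)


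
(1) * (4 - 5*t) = 4 - 5*t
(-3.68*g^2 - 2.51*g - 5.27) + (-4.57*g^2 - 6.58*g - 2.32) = -8.25*g^2 - 9.09*g - 7.59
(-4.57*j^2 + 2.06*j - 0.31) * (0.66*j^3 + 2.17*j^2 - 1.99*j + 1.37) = -3.0162*j^5 - 8.5573*j^4 + 13.3599*j^3 - 11.033*j^2 + 3.4391*j - 0.4247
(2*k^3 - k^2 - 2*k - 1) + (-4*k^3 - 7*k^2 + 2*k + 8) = -2*k^3 - 8*k^2 + 7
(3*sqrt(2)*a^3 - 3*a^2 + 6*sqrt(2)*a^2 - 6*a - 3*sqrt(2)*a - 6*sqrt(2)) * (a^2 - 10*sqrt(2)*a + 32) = 3*sqrt(2)*a^5 - 63*a^4 + 6*sqrt(2)*a^4 - 126*a^3 + 123*sqrt(2)*a^3 - 36*a^2 + 246*sqrt(2)*a^2 - 96*sqrt(2)*a - 72*a - 192*sqrt(2)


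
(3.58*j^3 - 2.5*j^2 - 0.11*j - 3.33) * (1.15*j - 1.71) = 4.117*j^4 - 8.9968*j^3 + 4.1485*j^2 - 3.6414*j + 5.6943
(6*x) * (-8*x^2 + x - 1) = -48*x^3 + 6*x^2 - 6*x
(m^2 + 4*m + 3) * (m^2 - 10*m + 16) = m^4 - 6*m^3 - 21*m^2 + 34*m + 48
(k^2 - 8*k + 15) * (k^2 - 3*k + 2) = k^4 - 11*k^3 + 41*k^2 - 61*k + 30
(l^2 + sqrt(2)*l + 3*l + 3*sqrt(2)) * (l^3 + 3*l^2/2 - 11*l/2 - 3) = l^5 + sqrt(2)*l^4 + 9*l^4/2 - l^3 + 9*sqrt(2)*l^3/2 - 39*l^2/2 - sqrt(2)*l^2 - 39*sqrt(2)*l/2 - 9*l - 9*sqrt(2)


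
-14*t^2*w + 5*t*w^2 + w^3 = w*(-2*t + w)*(7*t + w)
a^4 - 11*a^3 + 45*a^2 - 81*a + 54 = (a - 3)^3*(a - 2)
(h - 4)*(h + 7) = h^2 + 3*h - 28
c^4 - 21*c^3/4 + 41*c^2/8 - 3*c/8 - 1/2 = (c - 4)*(c - 1)*(c - 1/2)*(c + 1/4)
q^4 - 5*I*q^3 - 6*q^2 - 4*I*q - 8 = (q - 2*I)^3*(q + I)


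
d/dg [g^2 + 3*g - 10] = 2*g + 3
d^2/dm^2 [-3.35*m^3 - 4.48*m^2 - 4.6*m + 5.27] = -20.1*m - 8.96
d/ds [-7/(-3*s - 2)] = -21/(3*s + 2)^2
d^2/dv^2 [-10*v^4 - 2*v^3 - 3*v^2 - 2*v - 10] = -120*v^2 - 12*v - 6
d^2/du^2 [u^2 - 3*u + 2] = 2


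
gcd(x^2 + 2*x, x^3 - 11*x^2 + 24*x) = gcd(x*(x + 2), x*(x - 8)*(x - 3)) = x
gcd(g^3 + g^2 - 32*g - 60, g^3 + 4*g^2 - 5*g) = g + 5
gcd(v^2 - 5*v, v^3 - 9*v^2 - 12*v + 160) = v - 5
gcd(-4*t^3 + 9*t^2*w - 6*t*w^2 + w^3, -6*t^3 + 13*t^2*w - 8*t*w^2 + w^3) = t^2 - 2*t*w + w^2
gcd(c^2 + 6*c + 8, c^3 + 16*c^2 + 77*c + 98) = c + 2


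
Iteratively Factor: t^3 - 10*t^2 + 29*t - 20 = (t - 4)*(t^2 - 6*t + 5) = (t - 5)*(t - 4)*(t - 1)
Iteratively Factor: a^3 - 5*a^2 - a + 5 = (a - 5)*(a^2 - 1) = (a - 5)*(a + 1)*(a - 1)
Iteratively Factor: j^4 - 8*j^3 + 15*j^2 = (j - 3)*(j^3 - 5*j^2) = (j - 5)*(j - 3)*(j^2) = j*(j - 5)*(j - 3)*(j)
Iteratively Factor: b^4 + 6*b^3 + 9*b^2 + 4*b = (b + 1)*(b^3 + 5*b^2 + 4*b) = b*(b + 1)*(b^2 + 5*b + 4) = b*(b + 1)^2*(b + 4)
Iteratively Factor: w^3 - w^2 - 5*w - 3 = (w - 3)*(w^2 + 2*w + 1) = (w - 3)*(w + 1)*(w + 1)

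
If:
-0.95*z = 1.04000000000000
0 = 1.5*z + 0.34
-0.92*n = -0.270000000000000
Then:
No Solution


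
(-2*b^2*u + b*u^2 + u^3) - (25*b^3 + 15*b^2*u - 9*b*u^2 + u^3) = -25*b^3 - 17*b^2*u + 10*b*u^2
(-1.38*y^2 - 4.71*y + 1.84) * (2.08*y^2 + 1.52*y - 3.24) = -2.8704*y^4 - 11.8944*y^3 + 1.1392*y^2 + 18.0572*y - 5.9616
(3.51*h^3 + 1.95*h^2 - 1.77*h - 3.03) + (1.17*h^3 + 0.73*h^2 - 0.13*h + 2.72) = 4.68*h^3 + 2.68*h^2 - 1.9*h - 0.31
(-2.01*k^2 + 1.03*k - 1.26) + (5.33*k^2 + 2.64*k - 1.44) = 3.32*k^2 + 3.67*k - 2.7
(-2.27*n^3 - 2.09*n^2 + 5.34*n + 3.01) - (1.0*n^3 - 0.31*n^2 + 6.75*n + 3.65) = -3.27*n^3 - 1.78*n^2 - 1.41*n - 0.64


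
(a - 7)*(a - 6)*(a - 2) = a^3 - 15*a^2 + 68*a - 84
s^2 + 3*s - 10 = (s - 2)*(s + 5)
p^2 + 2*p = p*(p + 2)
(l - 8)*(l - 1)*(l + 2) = l^3 - 7*l^2 - 10*l + 16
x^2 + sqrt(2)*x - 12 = (x - 2*sqrt(2))*(x + 3*sqrt(2))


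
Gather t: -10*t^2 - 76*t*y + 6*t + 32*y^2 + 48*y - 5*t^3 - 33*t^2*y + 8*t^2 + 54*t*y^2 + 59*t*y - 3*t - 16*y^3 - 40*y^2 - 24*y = -5*t^3 + t^2*(-33*y - 2) + t*(54*y^2 - 17*y + 3) - 16*y^3 - 8*y^2 + 24*y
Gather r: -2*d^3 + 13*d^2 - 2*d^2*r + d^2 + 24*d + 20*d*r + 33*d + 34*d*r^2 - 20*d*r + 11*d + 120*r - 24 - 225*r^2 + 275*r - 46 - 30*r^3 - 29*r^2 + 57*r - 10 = -2*d^3 + 14*d^2 + 68*d - 30*r^3 + r^2*(34*d - 254) + r*(452 - 2*d^2) - 80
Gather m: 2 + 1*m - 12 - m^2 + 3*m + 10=-m^2 + 4*m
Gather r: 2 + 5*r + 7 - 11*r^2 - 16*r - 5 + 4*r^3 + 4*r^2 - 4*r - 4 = 4*r^3 - 7*r^2 - 15*r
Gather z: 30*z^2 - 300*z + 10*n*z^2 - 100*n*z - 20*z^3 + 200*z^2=-20*z^3 + z^2*(10*n + 230) + z*(-100*n - 300)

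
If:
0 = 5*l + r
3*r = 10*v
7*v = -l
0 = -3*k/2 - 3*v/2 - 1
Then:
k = -2/3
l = 0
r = 0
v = 0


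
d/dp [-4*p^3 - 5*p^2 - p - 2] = -12*p^2 - 10*p - 1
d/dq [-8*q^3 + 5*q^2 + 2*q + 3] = -24*q^2 + 10*q + 2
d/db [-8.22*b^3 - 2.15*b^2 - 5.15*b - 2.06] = -24.66*b^2 - 4.3*b - 5.15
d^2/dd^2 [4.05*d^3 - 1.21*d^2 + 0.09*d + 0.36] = 24.3*d - 2.42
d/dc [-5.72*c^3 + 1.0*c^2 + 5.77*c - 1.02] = -17.16*c^2 + 2.0*c + 5.77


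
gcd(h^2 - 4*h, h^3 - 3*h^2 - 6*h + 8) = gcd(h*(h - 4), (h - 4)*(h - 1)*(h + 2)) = h - 4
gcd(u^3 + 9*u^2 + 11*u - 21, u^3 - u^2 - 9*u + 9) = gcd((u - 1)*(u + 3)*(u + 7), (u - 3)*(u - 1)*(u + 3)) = u^2 + 2*u - 3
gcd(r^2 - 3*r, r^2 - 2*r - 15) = 1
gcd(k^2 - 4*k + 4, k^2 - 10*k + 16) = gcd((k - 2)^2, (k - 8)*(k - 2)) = k - 2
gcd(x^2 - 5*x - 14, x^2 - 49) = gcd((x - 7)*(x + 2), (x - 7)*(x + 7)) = x - 7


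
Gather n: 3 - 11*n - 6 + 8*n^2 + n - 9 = 8*n^2 - 10*n - 12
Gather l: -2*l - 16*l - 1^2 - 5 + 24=18 - 18*l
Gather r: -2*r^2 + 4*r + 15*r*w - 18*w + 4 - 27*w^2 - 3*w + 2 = -2*r^2 + r*(15*w + 4) - 27*w^2 - 21*w + 6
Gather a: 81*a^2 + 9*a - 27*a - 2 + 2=81*a^2 - 18*a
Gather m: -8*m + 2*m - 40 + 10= -6*m - 30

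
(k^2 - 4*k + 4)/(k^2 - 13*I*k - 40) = (-k^2 + 4*k - 4)/(-k^2 + 13*I*k + 40)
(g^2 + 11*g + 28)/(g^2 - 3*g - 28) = (g + 7)/(g - 7)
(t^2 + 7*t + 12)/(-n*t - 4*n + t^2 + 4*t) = (t + 3)/(-n + t)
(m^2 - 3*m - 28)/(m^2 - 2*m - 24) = (m - 7)/(m - 6)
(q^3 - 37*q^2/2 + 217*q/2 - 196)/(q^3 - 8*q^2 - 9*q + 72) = (2*q^2 - 21*q + 49)/(2*(q^2 - 9))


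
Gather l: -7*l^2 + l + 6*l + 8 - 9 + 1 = -7*l^2 + 7*l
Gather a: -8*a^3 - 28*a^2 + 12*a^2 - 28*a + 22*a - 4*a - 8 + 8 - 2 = -8*a^3 - 16*a^2 - 10*a - 2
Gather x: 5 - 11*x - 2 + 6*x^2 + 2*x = 6*x^2 - 9*x + 3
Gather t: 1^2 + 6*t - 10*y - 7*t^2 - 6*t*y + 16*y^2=-7*t^2 + t*(6 - 6*y) + 16*y^2 - 10*y + 1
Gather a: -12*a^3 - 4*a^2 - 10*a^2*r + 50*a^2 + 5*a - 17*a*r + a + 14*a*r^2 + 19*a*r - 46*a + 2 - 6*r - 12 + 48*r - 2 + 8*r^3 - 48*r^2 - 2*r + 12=-12*a^3 + a^2*(46 - 10*r) + a*(14*r^2 + 2*r - 40) + 8*r^3 - 48*r^2 + 40*r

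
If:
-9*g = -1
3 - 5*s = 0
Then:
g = 1/9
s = 3/5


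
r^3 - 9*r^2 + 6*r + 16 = (r - 8)*(r - 2)*(r + 1)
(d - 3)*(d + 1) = d^2 - 2*d - 3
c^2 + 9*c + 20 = (c + 4)*(c + 5)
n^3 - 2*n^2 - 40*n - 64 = (n - 8)*(n + 2)*(n + 4)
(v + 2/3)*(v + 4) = v^2 + 14*v/3 + 8/3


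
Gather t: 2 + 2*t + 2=2*t + 4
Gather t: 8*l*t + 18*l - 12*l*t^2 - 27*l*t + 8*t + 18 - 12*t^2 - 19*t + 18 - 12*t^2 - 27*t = 18*l + t^2*(-12*l - 24) + t*(-19*l - 38) + 36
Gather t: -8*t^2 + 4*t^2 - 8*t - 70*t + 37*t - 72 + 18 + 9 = -4*t^2 - 41*t - 45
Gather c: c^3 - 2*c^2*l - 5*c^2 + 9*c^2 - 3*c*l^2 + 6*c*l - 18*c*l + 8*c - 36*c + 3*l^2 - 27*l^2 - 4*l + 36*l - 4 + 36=c^3 + c^2*(4 - 2*l) + c*(-3*l^2 - 12*l - 28) - 24*l^2 + 32*l + 32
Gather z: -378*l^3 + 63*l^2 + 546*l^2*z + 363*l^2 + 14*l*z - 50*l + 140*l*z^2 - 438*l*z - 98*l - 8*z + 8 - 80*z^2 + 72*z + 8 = -378*l^3 + 426*l^2 - 148*l + z^2*(140*l - 80) + z*(546*l^2 - 424*l + 64) + 16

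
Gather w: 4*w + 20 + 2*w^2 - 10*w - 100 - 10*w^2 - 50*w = -8*w^2 - 56*w - 80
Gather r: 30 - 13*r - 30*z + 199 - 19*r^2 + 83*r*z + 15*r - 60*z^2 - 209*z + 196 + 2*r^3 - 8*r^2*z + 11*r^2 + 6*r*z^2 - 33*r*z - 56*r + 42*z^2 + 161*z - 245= 2*r^3 + r^2*(-8*z - 8) + r*(6*z^2 + 50*z - 54) - 18*z^2 - 78*z + 180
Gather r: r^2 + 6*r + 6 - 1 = r^2 + 6*r + 5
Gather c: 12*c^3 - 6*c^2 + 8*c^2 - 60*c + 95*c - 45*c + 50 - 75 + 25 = 12*c^3 + 2*c^2 - 10*c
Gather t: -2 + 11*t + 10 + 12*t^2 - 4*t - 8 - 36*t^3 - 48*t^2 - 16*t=-36*t^3 - 36*t^2 - 9*t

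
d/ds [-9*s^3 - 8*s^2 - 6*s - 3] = -27*s^2 - 16*s - 6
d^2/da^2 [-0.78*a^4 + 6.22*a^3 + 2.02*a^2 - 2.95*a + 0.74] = -9.36*a^2 + 37.32*a + 4.04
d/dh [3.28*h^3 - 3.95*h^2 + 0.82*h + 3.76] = 9.84*h^2 - 7.9*h + 0.82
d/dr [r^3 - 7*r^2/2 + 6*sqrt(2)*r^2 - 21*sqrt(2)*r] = 3*r^2 - 7*r + 12*sqrt(2)*r - 21*sqrt(2)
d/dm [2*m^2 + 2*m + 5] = 4*m + 2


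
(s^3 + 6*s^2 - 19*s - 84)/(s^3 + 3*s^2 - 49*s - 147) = (s - 4)/(s - 7)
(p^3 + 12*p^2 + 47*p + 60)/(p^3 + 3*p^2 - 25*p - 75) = (p + 4)/(p - 5)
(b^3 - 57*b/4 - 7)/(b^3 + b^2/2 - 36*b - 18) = (b^2 - b/2 - 14)/(b^2 - 36)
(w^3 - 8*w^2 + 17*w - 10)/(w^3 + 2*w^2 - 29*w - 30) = (w^2 - 3*w + 2)/(w^2 + 7*w + 6)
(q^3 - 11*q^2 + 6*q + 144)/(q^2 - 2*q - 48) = (q^2 - 3*q - 18)/(q + 6)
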